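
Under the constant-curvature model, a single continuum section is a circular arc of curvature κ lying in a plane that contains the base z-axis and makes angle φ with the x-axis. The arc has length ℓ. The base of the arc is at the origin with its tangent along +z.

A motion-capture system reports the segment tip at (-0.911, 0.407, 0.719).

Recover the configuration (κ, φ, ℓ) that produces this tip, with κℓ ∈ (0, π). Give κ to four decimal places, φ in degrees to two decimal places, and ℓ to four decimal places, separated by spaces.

ρ = √(x²+y²) = √(-0.911² + 0.407²) = 0.99778
φ = atan2(y, x) mod 360° = atan2(0.407, -0.911) = 155.9267°
|p|² = ρ² + z² = 0.99778² + 0.719² = 1.51253
κ = 2ρ / |p|² = 2×0.99778 / 1.51253 = 1.31935
θ = 2·atan2(ρ, z) = 2·atan2(0.99778, 0.719) = 1.89276 rad
ℓ = θ/κ = 1.89276/1.31935 = 1.43461

1.3194 155.93 1.4346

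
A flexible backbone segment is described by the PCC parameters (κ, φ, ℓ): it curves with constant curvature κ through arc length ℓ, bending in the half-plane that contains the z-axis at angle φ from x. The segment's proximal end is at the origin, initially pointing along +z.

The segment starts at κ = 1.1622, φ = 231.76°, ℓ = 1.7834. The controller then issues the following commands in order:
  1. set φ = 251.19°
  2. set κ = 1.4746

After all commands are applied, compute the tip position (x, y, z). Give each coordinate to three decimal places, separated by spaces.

-0.409 -1.202 0.332

initial: κ=1.1622, φ=231.76°, ℓ=1.7834
cmd 1: set φ=251.19° → (κ,φ,ℓ)=(1.1622,251.19°,1.7834) → tip=(-0.4109,-1.2063,0.7543)
cmd 2: set κ=1.4746 → (κ,φ,ℓ)=(1.4746,251.19°,1.7834) → tip=(-0.4093,-1.2016,0.3321)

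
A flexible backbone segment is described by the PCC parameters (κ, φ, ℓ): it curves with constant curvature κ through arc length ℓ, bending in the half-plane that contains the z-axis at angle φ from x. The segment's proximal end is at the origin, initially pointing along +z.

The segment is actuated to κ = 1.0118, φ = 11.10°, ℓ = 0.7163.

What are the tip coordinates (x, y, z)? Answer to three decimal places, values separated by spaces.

0.244 0.048 0.655

θ = κ·ℓ = 1.0118 × 0.7163 = 0.72475 rad
ρ = (1 − cos θ)/κ = (1 − 0.74866)/1.0118 = 0.24841
z = sin θ / κ = 0.66295/1.0118 = 0.65522
x = ρ cos φ = 0.24841 × cos(11.10°) = 0.24376
y = ρ sin φ = 0.24841 × sin(11.10°) = 0.04782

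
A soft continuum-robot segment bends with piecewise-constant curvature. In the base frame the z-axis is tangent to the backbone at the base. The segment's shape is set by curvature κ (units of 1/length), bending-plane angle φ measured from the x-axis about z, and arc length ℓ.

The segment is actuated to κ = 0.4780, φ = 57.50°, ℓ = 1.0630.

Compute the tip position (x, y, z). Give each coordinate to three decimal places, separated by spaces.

θ = κ·ℓ = 0.4780 × 1.0630 = 0.50811 rad
ρ = (1 − cos θ)/κ = (1 − 0.87366)/0.4780 = 0.26430
z = sin θ / κ = 0.48653/0.4780 = 1.01785
x = ρ cos φ = 0.26430 × cos(57.50°) = 0.14201
y = ρ sin φ = 0.26430 × sin(57.50°) = 0.22291

0.142 0.223 1.018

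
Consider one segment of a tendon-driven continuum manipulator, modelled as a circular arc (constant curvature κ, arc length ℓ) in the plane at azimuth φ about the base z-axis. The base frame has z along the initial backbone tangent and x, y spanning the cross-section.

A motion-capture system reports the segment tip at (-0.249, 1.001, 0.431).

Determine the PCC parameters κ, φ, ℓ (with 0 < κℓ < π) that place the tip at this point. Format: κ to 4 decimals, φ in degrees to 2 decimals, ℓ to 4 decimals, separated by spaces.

1.6507 103.97 1.4236

ρ = √(x²+y²) = √(-0.249² + 1.001²) = 1.03150
φ = atan2(y, x) mod 360° = atan2(1.001, -0.249) = 103.9689°
|p|² = ρ² + z² = 1.03150² + 0.431² = 1.24976
κ = 2ρ / |p|² = 2×1.03150 / 1.24976 = 1.65072
θ = 2·atan2(ρ, z) = 2·atan2(1.03150, 0.431) = 2.35002 rad
ℓ = θ/κ = 2.35002/1.65072 = 1.42363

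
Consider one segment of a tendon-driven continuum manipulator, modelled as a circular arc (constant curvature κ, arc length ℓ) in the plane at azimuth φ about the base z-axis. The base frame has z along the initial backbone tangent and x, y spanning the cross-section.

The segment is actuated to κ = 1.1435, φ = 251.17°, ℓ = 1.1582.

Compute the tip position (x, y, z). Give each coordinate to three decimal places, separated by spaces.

θ = κ·ℓ = 1.1435 × 1.1582 = 1.32440 rad
ρ = (1 − cos θ)/κ = (1 − 0.24391)/1.1435 = 0.66121
z = sin θ / κ = 0.96980/1.1435 = 0.84810
x = ρ cos φ = 0.66121 × cos(251.17°) = -0.21341
y = ρ sin φ = 0.66121 × sin(251.17°) = -0.62582

-0.213 -0.626 0.848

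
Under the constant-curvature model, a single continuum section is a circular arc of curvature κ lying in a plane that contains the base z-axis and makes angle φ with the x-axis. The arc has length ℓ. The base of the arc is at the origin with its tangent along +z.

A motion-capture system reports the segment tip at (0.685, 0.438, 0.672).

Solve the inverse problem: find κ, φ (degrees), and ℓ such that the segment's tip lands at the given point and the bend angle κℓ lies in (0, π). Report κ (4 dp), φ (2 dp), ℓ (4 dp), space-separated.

1.4615 32.60 1.2044

ρ = √(x²+y²) = √(0.685² + 0.438²) = 0.81306
φ = atan2(y, x) mod 360° = atan2(0.438, 0.685) = 32.5955°
|p|² = ρ² + z² = 0.81306² + 0.672² = 1.11265
κ = 2ρ / |p|² = 2×0.81306 / 1.11265 = 1.46148
θ = 2·atan2(ρ, z) = 2·atan2(0.81306, 0.672) = 1.76020 rad
ℓ = θ/κ = 1.76020/1.46148 = 1.20439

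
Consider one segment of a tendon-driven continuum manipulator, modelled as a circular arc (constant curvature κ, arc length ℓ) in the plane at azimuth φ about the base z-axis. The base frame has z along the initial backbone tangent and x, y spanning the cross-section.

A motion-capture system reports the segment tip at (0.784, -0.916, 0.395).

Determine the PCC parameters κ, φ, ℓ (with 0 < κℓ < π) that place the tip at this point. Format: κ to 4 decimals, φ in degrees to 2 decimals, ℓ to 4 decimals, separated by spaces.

1.4980 310.56 1.6745

ρ = √(x²+y²) = √(0.784² + -0.916²) = 1.20570
φ = atan2(y, x) mod 360° = atan2(-0.916, 0.784) = 310.5601°
|p|² = ρ² + z² = 1.20570² + 0.395² = 1.60974
κ = 2ρ / |p|² = 2×1.20570 / 1.60974 = 1.49801
θ = 2·atan2(ρ, z) = 2·atan2(1.20570, 0.395) = 2.50841 rad
ℓ = θ/κ = 2.50841/1.49801 = 1.67450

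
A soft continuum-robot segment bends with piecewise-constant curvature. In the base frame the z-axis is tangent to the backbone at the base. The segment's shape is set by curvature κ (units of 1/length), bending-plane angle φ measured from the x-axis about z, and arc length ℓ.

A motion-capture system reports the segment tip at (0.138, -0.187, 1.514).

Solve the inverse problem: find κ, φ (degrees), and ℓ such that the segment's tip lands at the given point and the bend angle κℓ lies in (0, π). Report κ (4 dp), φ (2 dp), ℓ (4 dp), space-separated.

0.1981 306.43 1.5377

ρ = √(x²+y²) = √(0.138² + -0.187²) = 0.23241
φ = atan2(y, x) mod 360° = atan2(-0.187, 0.138) = 306.4261°
|p|² = ρ² + z² = 0.23241² + 1.514² = 2.34621
κ = 2ρ / |p|² = 2×0.23241 / 2.34621 = 0.19811
θ = 2·atan2(ρ, z) = 2·atan2(0.23241, 1.514) = 0.30463 rad
ℓ = θ/κ = 0.30463/0.19811 = 1.53767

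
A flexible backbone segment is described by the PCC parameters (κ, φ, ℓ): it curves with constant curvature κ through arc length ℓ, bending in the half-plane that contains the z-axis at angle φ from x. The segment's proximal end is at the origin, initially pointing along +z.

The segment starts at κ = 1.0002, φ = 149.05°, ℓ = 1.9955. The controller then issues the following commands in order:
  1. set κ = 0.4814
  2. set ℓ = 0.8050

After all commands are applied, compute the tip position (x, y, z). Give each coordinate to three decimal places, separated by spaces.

initial: κ=1.0002, φ=149.05°, ℓ=1.9955
cmd 1: set κ=0.4814 → (κ,φ,ℓ)=(0.4814,149.05°,1.9955) → tip=(-0.7607,0.4562,1.7024)
cmd 2: set ℓ=0.8050 → (κ,φ,ℓ)=(0.4814,149.05°,0.8050) → tip=(-0.1321,0.0792,0.7850)

-0.132 0.079 0.785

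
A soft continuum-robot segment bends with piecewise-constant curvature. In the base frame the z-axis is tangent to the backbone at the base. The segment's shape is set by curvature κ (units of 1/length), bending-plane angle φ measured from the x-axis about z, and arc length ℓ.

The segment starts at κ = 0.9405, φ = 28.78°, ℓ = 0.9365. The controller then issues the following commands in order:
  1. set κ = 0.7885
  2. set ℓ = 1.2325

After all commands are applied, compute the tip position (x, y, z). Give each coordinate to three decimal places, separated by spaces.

0.485 0.266 1.047

initial: κ=0.9405, φ=28.78°, ℓ=0.9365
cmd 1: set κ=0.7885 → (κ,φ,ℓ)=(0.7885,28.78°,0.9365) → tip=(0.2895,0.1590,0.8537)
cmd 2: set ℓ=1.2325 → (κ,φ,ℓ)=(0.7885,28.78°,1.2325) → tip=(0.4849,0.2663,1.0475)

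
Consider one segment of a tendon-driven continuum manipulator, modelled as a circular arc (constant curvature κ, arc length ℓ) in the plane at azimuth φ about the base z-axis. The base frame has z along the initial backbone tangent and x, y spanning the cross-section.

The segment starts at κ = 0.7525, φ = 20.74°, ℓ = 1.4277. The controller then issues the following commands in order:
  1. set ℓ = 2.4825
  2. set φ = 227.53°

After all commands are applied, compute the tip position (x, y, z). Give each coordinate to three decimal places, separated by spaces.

initial: κ=0.7525, φ=20.74°, ℓ=1.4277
cmd 1: set ℓ=2.4825 → (κ,φ,ℓ)=(0.7525,20.74°,2.4825) → tip=(1.6068,0.6085,1.2706)
cmd 2: set φ=227.53° → (κ,φ,ℓ)=(0.7525,227.53°,2.4825) → tip=(-1.1601,-1.2674,1.2706)

-1.160 -1.267 1.271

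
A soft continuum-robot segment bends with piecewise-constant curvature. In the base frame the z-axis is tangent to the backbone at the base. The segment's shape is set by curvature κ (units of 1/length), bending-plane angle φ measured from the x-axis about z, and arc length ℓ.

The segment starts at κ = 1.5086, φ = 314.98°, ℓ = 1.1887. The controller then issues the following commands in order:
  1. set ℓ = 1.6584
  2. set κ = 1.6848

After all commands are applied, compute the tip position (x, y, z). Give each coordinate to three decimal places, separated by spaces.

0.814 -0.815 0.202

initial: κ=1.5086, φ=314.98°, ℓ=1.1887
cmd 1: set ℓ=1.6584 → (κ,φ,ℓ)=(1.5086,314.98°,1.6584) → tip=(0.8445,-0.8450,0.3957)
cmd 2: set κ=1.6848 → (κ,φ,ℓ)=(1.6848,314.98°,1.6584) → tip=(0.8140,-0.8146,0.2021)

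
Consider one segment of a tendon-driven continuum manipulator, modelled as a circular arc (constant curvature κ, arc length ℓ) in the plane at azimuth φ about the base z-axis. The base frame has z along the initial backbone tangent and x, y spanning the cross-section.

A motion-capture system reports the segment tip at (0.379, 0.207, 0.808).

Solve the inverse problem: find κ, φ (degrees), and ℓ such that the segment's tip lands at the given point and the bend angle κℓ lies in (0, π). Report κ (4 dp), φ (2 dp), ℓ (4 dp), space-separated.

1.0290 28.64 0.9540

ρ = √(x²+y²) = √(0.379² + 0.207²) = 0.43184
φ = atan2(y, x) mod 360° = atan2(0.207, 0.379) = 28.6422°
|p|² = ρ² + z² = 0.43184² + 0.808² = 0.83935
κ = 2ρ / |p|² = 2×0.43184 / 0.83935 = 1.02899
θ = 2·atan2(ρ, z) = 2·atan2(0.43184, 0.808) = 0.98167 rad
ℓ = θ/κ = 0.98167/1.02899 = 0.95401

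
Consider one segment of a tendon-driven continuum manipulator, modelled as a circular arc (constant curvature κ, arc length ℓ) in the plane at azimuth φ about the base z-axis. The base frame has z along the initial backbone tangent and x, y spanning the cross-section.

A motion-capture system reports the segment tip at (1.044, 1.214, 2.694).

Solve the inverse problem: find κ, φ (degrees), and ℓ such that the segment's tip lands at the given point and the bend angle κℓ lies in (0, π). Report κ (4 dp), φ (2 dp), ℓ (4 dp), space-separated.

ρ = √(x²+y²) = √(1.044² + 1.214²) = 1.60117
φ = atan2(y, x) mod 360° = atan2(1.214, 1.044) = 49.3056°
|p|² = ρ² + z² = 1.60117² + 2.694² = 9.82137
κ = 2ρ / |p|² = 2×1.60117 / 9.82137 = 0.32606
θ = 2·atan2(ρ, z) = 2·atan2(1.60117, 2.694) = 1.07250 rad
ℓ = θ/κ = 1.07250/0.32606 = 3.28930

0.3261 49.31 3.2893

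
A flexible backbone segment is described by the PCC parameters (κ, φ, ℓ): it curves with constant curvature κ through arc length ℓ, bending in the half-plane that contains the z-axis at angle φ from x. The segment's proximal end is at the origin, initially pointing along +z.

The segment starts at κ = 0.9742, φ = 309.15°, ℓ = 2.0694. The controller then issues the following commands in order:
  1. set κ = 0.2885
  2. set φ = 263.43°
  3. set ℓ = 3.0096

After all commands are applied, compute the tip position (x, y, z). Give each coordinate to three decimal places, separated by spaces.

initial: κ=0.9742, φ=309.15°, ℓ=2.0694
cmd 1: set κ=0.2885 → (κ,φ,ℓ)=(0.2885,309.15°,2.0694) → tip=(0.3786,-0.4650,1.9486)
cmd 2: set φ=263.43° → (κ,φ,ℓ)=(0.2885,263.43°,2.0694) → tip=(-0.0686,-0.5957,1.9486)
cmd 3: set ℓ=3.0096 → (κ,φ,ℓ)=(0.2885,263.43°,3.0096) → tip=(-0.1403,-1.2185,2.6454)

-0.140 -1.218 2.645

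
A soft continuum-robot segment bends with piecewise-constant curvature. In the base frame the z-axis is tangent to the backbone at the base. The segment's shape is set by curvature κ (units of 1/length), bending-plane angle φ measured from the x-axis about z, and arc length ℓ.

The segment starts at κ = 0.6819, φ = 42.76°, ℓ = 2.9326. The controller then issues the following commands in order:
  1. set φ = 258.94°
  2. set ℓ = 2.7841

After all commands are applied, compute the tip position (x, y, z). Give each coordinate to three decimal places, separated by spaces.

initial: κ=0.6819, φ=42.76°, ℓ=2.9326
cmd 1: set φ=258.94° → (κ,φ,ℓ)=(0.6819,258.94°,2.9326) → tip=(-0.3983,-2.0379,1.3336)
cmd 2: set ℓ=2.7841 → (κ,φ,ℓ)=(0.6819,258.94°,2.7841) → tip=(-0.3719,-1.9025,1.3885)

-0.372 -1.902 1.388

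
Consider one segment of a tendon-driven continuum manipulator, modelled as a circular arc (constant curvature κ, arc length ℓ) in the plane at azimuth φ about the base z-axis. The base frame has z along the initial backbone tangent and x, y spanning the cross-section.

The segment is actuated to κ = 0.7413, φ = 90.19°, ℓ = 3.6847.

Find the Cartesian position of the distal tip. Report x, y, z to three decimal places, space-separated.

-0.009 2.586 0.538

θ = κ·ℓ = 0.7413 × 3.6847 = 2.73147 rad
ρ = (1 − cos θ)/κ = (1 − -0.91707)/0.7413 = 2.58609
z = sin θ / κ = 0.39872/0.7413 = 0.53787
x = ρ cos φ = 2.58609 × cos(90.19°) = -0.00858
y = ρ sin φ = 2.58609 × sin(90.19°) = 2.58608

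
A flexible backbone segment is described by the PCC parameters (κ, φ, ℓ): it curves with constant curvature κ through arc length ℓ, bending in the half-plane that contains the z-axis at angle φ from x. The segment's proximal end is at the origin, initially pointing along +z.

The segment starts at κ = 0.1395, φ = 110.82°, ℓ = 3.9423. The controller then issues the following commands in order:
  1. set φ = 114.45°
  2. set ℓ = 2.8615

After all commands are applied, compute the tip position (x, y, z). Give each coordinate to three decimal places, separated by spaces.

-0.233 0.513 2.786

initial: κ=0.1395, φ=110.82°, ℓ=3.9423
cmd 1: set φ=114.45° → (κ,φ,ℓ)=(0.1395,114.45°,3.9423) → tip=(-0.4375,0.9622,3.7466)
cmd 2: set ℓ=2.8615 → (κ,φ,ℓ)=(0.1395,114.45°,2.8615) → tip=(-0.2333,0.5130,2.7861)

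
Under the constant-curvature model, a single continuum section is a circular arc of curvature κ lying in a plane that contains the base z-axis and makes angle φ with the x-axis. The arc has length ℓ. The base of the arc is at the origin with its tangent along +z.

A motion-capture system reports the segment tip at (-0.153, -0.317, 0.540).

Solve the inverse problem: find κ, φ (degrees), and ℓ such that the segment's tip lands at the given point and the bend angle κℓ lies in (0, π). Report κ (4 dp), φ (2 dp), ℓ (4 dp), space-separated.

ρ = √(x²+y²) = √(-0.153² + -0.317²) = 0.35199
φ = atan2(y, x) mod 360° = atan2(-0.317, -0.153) = 244.2357°
|p|² = ρ² + z² = 0.35199² + 0.540² = 0.41550
κ = 2ρ / |p|² = 2×0.35199 / 0.41550 = 1.69431
θ = 2·atan2(ρ, z) = 2·atan2(0.35199, 0.540) = 1.15533 rad
ℓ = θ/κ = 1.15533/1.69431 = 0.68189

1.6943 244.24 0.6819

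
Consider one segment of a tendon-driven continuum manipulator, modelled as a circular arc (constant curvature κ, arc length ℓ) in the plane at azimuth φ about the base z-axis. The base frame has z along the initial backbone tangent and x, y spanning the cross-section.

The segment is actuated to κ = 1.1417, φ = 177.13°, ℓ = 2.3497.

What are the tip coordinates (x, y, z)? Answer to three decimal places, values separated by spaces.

-1.659 0.083 0.388

θ = κ·ℓ = 1.1417 × 2.3497 = 2.68265 rad
ρ = (1 − cos θ)/κ = (1 − -0.89652)/1.1417 = 1.66114
z = sin θ / κ = 0.44300/1.1417 = 0.38802
x = ρ cos φ = 1.66114 × cos(177.13°) = -1.65906
y = ρ sin φ = 1.66114 × sin(177.13°) = 0.08317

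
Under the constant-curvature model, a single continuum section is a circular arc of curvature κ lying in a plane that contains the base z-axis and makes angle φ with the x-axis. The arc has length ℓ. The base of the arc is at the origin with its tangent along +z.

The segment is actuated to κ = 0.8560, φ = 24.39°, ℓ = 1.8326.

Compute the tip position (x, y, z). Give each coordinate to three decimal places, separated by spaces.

θ = κ·ℓ = 0.8560 × 1.8326 = 1.56871 rad
ρ = (1 − cos θ)/κ = (1 − 0.00209)/0.8560 = 1.16578
z = sin θ / κ = 1.00000/0.8560 = 1.16822
x = ρ cos φ = 1.16578 × cos(24.39°) = 1.06174
y = ρ sin φ = 1.16578 × sin(24.39°) = 0.48140

1.062 0.481 1.168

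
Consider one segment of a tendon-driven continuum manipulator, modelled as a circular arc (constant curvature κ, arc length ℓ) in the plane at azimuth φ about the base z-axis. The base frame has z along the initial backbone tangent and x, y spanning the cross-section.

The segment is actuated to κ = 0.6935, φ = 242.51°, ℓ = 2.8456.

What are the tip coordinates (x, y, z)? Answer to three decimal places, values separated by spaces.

θ = κ·ℓ = 0.6935 × 2.8456 = 1.97342 rad
ρ = (1 − cos θ)/κ = (1 − -0.39184)/0.6935 = 2.00697
z = sin θ / κ = 0.92003/0.6935 = 1.32665
x = ρ cos φ = 2.00697 × cos(242.51°) = -0.92641
y = ρ sin φ = 2.00697 × sin(242.51°) = -1.78037

-0.926 -1.780 1.327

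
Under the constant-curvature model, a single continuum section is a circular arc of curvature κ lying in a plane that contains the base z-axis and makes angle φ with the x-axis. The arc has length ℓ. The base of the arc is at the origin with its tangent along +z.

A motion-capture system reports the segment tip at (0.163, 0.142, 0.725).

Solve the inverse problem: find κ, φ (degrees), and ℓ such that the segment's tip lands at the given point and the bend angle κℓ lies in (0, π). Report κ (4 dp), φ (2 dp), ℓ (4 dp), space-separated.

ρ = √(x²+y²) = √(0.163² + 0.142²) = 0.21618
φ = atan2(y, x) mod 360° = atan2(0.142, 0.163) = 41.0613°
|p|² = ρ² + z² = 0.21618² + 0.725² = 0.57236
κ = 2ρ / |p|² = 2×0.21618 / 0.57236 = 0.75539
θ = 2·atan2(ρ, z) = 2·atan2(0.21618, 0.725) = 0.57957 rad
ℓ = θ/κ = 0.57957/0.75539 = 0.76724

0.7554 41.06 0.7672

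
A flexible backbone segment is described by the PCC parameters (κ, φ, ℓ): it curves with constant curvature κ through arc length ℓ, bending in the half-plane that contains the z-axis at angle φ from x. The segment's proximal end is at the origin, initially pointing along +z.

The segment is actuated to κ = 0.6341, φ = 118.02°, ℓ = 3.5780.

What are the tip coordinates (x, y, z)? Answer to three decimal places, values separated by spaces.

-1.217 2.287 1.208

θ = κ·ℓ = 0.6341 × 3.5780 = 2.26881 rad
ρ = (1 − cos θ)/κ = (1 − -0.64270)/0.6341 = 2.59060
z = sin θ / κ = 0.76612/0.6341 = 1.20820
x = ρ cos φ = 2.59060 × cos(118.02°) = -1.21701
y = ρ sin φ = 2.59060 × sin(118.02°) = 2.28694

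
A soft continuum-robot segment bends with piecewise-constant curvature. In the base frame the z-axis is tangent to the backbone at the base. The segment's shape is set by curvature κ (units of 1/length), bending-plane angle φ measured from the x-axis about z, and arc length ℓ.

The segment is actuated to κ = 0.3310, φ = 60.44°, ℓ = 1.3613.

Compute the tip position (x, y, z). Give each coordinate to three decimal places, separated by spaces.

0.149 0.262 1.316

θ = κ·ℓ = 0.3310 × 1.3613 = 0.45059 rad
ρ = (1 − cos θ)/κ = (1 − 0.90019)/0.3310 = 0.30154
z = sin θ / κ = 0.43550/0.3310 = 1.31570
x = ρ cos φ = 0.30154 × cos(60.44°) = 0.14876
y = ρ sin φ = 0.30154 × sin(60.44°) = 0.26229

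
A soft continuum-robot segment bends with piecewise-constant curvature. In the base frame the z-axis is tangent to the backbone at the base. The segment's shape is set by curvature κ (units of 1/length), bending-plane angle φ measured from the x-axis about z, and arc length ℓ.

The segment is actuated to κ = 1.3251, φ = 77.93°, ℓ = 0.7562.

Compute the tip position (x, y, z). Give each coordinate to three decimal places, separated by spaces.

θ = κ·ℓ = 1.3251 × 0.7562 = 1.00204 rad
ρ = (1 − cos θ)/κ = (1 − 0.53858)/1.3251 = 0.34821
z = sin θ / κ = 0.84257/1.3251 = 0.63586
x = ρ cos φ = 0.34821 × cos(77.93°) = 0.07281
y = ρ sin φ = 0.34821 × sin(77.93°) = 0.34051

0.073 0.341 0.636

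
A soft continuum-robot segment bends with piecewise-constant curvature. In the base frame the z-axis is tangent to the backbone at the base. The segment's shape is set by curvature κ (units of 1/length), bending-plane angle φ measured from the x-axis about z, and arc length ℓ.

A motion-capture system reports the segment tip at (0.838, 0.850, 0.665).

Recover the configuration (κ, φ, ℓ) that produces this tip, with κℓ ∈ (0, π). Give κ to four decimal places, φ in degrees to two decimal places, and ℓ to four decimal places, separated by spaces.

ρ = √(x²+y²) = √(0.838² + 0.850²) = 1.19363
φ = atan2(y, x) mod 360° = atan2(0.850, 0.838) = 45.4073°
|p|² = ρ² + z² = 1.19363² + 0.665² = 1.86697
κ = 2ρ / |p|² = 2×1.19363 / 1.86697 = 1.27868
θ = 2·atan2(ρ, z) = 2·atan2(1.19363, 0.665) = 2.12500 rad
ℓ = θ/κ = 2.12500/1.27868 = 1.66187

1.2787 45.41 1.6619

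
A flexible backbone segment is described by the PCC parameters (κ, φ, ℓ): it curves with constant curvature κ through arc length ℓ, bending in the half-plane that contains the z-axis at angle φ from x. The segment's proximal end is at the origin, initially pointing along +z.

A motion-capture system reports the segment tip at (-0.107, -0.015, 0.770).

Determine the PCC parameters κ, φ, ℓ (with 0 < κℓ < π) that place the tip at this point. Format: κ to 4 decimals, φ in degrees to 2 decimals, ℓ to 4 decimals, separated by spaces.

0.3574 187.98 0.7801

ρ = √(x²+y²) = √(-0.107² + -0.015²) = 0.10805
φ = atan2(y, x) mod 360° = atan2(-0.015, -0.107) = 187.9801°
|p|² = ρ² + z² = 0.10805² + 0.770² = 0.60457
κ = 2ρ / |p|² = 2×0.10805 / 0.60457 = 0.35743
θ = 2·atan2(ρ, z) = 2·atan2(0.10805, 0.770) = 0.27882 rad
ℓ = θ/κ = 0.27882/0.35743 = 0.78007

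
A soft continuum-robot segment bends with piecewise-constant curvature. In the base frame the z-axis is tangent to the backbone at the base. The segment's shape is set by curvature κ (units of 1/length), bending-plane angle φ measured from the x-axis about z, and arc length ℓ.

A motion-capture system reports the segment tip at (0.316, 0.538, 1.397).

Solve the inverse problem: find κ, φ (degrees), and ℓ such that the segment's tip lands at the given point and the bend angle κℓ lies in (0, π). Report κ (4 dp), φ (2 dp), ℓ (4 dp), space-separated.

0.5331 59.57 1.5759

ρ = √(x²+y²) = √(0.316² + 0.538²) = 0.62394
φ = atan2(y, x) mod 360° = atan2(0.538, 0.316) = 59.5717°
|p|² = ρ² + z² = 0.62394² + 1.397² = 2.34091
κ = 2ρ / |p|² = 2×0.62394 / 2.34091 = 0.53307
θ = 2·atan2(ρ, z) = 2·atan2(0.62394, 1.397) = 0.84009 rad
ℓ = θ/κ = 0.84009/0.53307 = 1.57594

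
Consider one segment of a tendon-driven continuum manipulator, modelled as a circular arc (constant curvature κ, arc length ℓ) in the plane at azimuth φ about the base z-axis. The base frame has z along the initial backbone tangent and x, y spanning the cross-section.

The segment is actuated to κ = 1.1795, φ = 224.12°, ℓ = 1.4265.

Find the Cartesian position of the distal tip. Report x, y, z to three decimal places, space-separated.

-0.677 -0.656 0.843

θ = κ·ℓ = 1.1795 × 1.4265 = 1.68256 rad
ρ = (1 − cos θ)/κ = (1 − -0.11153)/1.1795 = 0.94237
z = sin θ / κ = 0.99376/1.1795 = 0.84253
x = ρ cos φ = 0.94237 × cos(224.12°) = -0.67651
y = ρ sin φ = 0.94237 × sin(224.12°) = -0.65605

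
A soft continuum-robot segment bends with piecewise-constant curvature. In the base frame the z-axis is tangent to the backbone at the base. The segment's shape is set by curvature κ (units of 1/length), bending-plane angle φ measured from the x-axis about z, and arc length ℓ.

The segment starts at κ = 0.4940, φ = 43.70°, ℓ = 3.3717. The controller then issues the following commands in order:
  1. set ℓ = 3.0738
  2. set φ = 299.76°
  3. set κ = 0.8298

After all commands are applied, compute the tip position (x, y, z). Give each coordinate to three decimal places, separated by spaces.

initial: κ=0.4940, φ=43.70°, ℓ=3.3717
cmd 1: set ℓ=3.0738 → (κ,φ,ℓ)=(0.4940,43.70°,3.0738) → tip=(1.3869,1.3254,2.0215)
cmd 2: set φ=299.76° → (κ,φ,ℓ)=(0.4940,299.76°,3.0738) → tip=(0.9522,-1.6654,2.0215)
cmd 3: set κ=0.8298 → (κ,φ,ℓ)=(0.8298,299.76°,3.0738) → tip=(1.0949,-1.9149,0.6714)

1.095 -1.915 0.671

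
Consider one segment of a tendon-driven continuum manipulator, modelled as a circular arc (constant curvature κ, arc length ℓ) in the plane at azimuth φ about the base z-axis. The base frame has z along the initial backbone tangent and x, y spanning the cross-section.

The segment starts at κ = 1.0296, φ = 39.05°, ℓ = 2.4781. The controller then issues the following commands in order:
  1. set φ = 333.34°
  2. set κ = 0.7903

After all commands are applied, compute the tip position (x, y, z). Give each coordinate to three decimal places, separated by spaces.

1.558 -0.782 1.171

initial: κ=1.0296, φ=39.05°, ℓ=2.4781
cmd 1: set φ=333.34° → (κ,φ,ℓ)=(1.0296,333.34°,2.4781) → tip=(1.5892,-0.7979,0.5405)
cmd 2: set κ=0.7903 → (κ,φ,ℓ)=(0.7903,333.34°,2.4781) → tip=(1.5583,-0.7824,1.1715)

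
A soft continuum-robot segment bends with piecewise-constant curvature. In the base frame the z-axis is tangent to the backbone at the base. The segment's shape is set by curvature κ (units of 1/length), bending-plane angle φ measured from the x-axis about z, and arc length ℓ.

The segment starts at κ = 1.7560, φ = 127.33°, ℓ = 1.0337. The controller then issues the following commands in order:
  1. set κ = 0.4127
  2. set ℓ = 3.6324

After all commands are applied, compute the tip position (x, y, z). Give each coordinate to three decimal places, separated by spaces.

initial: κ=1.7560, φ=127.33°, ℓ=1.0337
cmd 1: set κ=0.4127 → (κ,φ,ℓ)=(0.4127,127.33°,1.0337) → tip=(-0.1317,0.1727,1.0026)
cmd 2: set ℓ=3.6324 → (κ,φ,ℓ)=(0.4127,127.33°,3.6324) → tip=(-1.3641,1.7887,2.4168)

-1.364 1.789 2.417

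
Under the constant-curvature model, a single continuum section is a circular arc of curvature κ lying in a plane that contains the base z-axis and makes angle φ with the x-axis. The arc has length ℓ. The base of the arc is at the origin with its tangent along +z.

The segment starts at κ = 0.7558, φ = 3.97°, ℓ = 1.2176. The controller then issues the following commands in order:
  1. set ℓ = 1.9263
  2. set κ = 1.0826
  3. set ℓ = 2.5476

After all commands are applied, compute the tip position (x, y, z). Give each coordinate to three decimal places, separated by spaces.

1.776 0.123 0.346

initial: κ=0.7558, φ=3.97°, ℓ=1.2176
cmd 1: set ℓ=1.9263 → (κ,φ,ℓ)=(0.7558,3.97°,1.9263) → tip=(1.1686,0.0811,1.3144)
cmd 2: set κ=1.0826 → (κ,φ,ℓ)=(1.0826,3.97°,1.9263) → tip=(1.3750,0.0954,0.8041)
cmd 3: set ℓ=2.5476 → (κ,φ,ℓ)=(1.0826,3.97°,2.5476) → tip=(1.7760,0.1233,0.3457)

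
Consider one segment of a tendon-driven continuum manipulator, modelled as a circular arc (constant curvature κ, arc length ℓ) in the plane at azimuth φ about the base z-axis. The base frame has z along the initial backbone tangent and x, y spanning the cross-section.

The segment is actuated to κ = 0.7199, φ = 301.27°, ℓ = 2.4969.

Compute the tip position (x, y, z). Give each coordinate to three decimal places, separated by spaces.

0.883 -1.454 1.354

θ = κ·ℓ = 0.7199 × 2.4969 = 1.79752 rad
ρ = (1 − cos θ)/κ = (1 − -0.22478)/0.7199 = 1.70133
z = sin θ / κ = 0.97441/0.7199 = 1.35353
x = ρ cos φ = 1.70133 × cos(301.27°) = 0.88311
y = ρ sin φ = 1.70133 × sin(301.27°) = -1.45418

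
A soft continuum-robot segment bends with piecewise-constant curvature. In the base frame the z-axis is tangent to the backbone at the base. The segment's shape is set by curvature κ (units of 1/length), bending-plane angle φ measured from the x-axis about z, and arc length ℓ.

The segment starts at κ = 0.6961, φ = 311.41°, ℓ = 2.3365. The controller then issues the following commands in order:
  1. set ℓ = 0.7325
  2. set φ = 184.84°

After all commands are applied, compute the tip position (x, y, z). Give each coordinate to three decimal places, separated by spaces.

-0.182 -0.015 0.701

initial: κ=0.6961, φ=311.41°, ℓ=2.3365
cmd 1: set ℓ=0.7325 → (κ,φ,ℓ)=(0.6961,311.41°,0.7325) → tip=(0.1209,-0.1371,0.7012)
cmd 2: set φ=184.84° → (κ,φ,ℓ)=(0.6961,184.84°,0.7325) → tip=(-0.1821,-0.0154,0.7012)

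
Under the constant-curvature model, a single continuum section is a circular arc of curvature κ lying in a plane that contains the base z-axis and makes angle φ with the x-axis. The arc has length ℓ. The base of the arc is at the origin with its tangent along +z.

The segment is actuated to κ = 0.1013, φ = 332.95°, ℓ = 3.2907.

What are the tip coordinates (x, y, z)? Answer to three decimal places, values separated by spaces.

θ = κ·ℓ = 0.1013 × 3.2907 = 0.33335 rad
ρ = (1 − cos θ)/κ = (1 − 0.94495)/0.1013 = 0.54341
z = sin θ / κ = 0.32721/0.1013 = 3.23009
x = ρ cos φ = 0.54341 × cos(332.95°) = 0.48397
y = ρ sin φ = 0.54341 × sin(332.95°) = -0.24713

0.484 -0.247 3.230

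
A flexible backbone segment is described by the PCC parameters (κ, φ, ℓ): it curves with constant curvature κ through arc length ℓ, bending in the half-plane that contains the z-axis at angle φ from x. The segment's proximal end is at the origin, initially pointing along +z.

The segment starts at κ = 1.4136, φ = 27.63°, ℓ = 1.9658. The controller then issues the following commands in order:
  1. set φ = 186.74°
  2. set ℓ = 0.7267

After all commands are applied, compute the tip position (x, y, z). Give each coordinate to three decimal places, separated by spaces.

initial: κ=1.4136, φ=27.63°, ℓ=1.9658
cmd 1: set φ=186.74° → (κ,φ,ℓ)=(1.4136,186.74°,1.9658) → tip=(-1.3593,-0.1606,0.2510)
cmd 2: set ℓ=0.7267 → (κ,φ,ℓ)=(1.4136,186.74°,0.7267) → tip=(-0.3392,-0.0401,0.6055)

-0.339 -0.040 0.605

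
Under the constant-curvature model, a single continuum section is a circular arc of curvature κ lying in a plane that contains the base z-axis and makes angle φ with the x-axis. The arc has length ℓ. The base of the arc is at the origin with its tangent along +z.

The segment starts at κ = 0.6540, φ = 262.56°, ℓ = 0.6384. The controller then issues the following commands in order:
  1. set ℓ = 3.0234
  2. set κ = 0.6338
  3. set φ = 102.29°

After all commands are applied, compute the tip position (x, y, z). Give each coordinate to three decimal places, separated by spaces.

-0.450 2.064 1.485

initial: κ=0.6540, φ=262.56°, ℓ=0.6384
cmd 1: set ℓ=3.0234 → (κ,φ,ℓ)=(0.6540,262.56°,3.0234) → tip=(-0.2763,-2.1157,1.4044)
cmd 2: set κ=0.6338 → (κ,φ,ℓ)=(0.6338,262.56°,3.0234) → tip=(-0.2735,-2.0943,1.4846)
cmd 3: set φ=102.29° → (κ,φ,ℓ)=(0.6338,102.29°,3.0234) → tip=(-0.4496,2.0636,1.4846)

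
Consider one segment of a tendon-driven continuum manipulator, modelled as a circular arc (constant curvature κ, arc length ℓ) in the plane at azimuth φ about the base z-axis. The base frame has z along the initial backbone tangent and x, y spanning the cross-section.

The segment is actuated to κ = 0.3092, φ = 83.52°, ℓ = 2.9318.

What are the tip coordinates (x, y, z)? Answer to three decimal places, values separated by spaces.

θ = κ·ℓ = 0.3092 × 2.9318 = 0.90651 rad
ρ = (1 − cos θ)/κ = (1 − 0.61650)/0.3092 = 1.24031
z = sin θ / κ = 0.78736/0.3092 = 2.54644
x = ρ cos φ = 1.24031 × cos(83.52°) = 0.13998
y = ρ sin φ = 1.24031 × sin(83.52°) = 1.23239

0.140 1.232 2.546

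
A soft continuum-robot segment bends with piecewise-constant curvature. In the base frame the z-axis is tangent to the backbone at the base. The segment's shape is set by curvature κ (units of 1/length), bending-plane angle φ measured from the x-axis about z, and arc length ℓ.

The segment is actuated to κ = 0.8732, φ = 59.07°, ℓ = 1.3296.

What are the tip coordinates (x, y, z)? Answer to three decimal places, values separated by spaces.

θ = κ·ℓ = 0.8732 × 1.3296 = 1.16101 rad
ρ = (1 − cos θ)/κ = (1 − 0.39842)/0.8732 = 0.68894
z = sin θ / κ = 0.91720/0.8732 = 1.05039
x = ρ cos φ = 0.68894 × cos(59.07°) = 0.35411
y = ρ sin φ = 0.68894 × sin(59.07°) = 0.59097

0.354 0.591 1.050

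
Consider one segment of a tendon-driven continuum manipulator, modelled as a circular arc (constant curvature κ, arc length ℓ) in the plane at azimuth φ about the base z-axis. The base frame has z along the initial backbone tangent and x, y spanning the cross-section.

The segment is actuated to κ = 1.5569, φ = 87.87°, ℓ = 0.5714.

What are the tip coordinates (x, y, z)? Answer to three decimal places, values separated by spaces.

0.009 0.238 0.499

θ = κ·ℓ = 1.5569 × 0.5714 = 0.88961 rad
ρ = (1 − cos θ)/κ = (1 − 0.62971)/1.5569 = 0.23784
z = sin θ / κ = 0.77683/1.5569 = 0.49896
x = ρ cos φ = 0.23784 × cos(87.87°) = 0.00884
y = ρ sin φ = 0.23784 × sin(87.87°) = 0.23767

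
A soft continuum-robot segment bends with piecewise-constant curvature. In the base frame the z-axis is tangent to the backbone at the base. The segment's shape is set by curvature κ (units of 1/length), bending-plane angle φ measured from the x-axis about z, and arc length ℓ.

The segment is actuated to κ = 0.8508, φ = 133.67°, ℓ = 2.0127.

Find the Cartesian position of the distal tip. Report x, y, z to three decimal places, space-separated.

θ = κ·ℓ = 0.8508 × 2.0127 = 1.71241 rad
ρ = (1 − cos θ)/κ = (1 − -0.14114)/0.8508 = 1.34125
z = sin θ / κ = 0.98999/0.8508 = 1.16360
x = ρ cos φ = 1.34125 × cos(133.67°) = -0.92614
y = ρ sin φ = 1.34125 × sin(133.67°) = 0.97017

-0.926 0.970 1.164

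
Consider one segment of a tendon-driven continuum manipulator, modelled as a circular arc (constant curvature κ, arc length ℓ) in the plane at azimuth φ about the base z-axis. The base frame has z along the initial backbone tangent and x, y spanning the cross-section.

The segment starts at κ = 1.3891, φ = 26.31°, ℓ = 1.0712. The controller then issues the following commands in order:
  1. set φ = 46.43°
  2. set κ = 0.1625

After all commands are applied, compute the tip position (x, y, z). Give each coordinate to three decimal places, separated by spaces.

0.064 0.067 1.066

initial: κ=1.3891, φ=26.31°, ℓ=1.0712
cmd 1: set φ=46.43° → (κ,φ,ℓ)=(1.3891,46.43°,1.0712) → tip=(0.4551,0.4785,0.7174)
cmd 2: set κ=0.1625 → (κ,φ,ℓ)=(0.1625,46.43°,1.0712) → tip=(0.0641,0.0674,1.0658)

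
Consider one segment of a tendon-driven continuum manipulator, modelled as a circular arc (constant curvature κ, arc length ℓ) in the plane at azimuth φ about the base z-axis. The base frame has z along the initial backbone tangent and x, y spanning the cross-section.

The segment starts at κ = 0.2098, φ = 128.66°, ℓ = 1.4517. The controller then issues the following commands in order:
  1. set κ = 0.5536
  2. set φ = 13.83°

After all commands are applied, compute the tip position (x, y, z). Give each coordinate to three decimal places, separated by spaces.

initial: κ=0.2098, φ=128.66°, ℓ=1.4517
cmd 1: set κ=0.5536 → (κ,φ,ℓ)=(0.5536,128.66°,1.4517) → tip=(-0.3452,0.4315,1.3004)
cmd 2: set φ=13.83° → (κ,φ,ℓ)=(0.5536,13.83°,1.4517) → tip=(0.5366,0.1321,1.3004)

0.537 0.132 1.300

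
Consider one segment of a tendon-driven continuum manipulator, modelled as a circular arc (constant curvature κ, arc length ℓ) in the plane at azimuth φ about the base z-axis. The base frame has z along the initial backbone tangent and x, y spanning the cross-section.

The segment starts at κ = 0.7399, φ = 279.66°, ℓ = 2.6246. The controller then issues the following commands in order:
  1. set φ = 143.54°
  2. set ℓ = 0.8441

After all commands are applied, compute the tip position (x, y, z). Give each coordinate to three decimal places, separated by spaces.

-0.205 0.152 0.790

initial: κ=0.7399, φ=279.66°, ℓ=2.6246
cmd 1: set φ=143.54° → (κ,φ,ℓ)=(0.7399,143.54°,2.6246) → tip=(-1.4812,1.0945,1.2595)
cmd 2: set ℓ=0.8441 → (κ,φ,ℓ)=(0.7399,143.54°,0.8441) → tip=(-0.2052,0.1516,0.7903)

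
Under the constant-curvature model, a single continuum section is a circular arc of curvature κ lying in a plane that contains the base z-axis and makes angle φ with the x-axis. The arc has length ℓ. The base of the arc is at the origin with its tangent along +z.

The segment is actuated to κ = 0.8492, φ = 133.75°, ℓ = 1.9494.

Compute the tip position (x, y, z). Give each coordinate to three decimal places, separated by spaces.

θ = κ·ℓ = 0.8492 × 1.9494 = 1.65543 rad
ρ = (1 − cos θ)/κ = (1 − -0.08453)/0.8492 = 1.27712
z = sin θ / κ = 0.99642/0.8492 = 1.17336
x = ρ cos φ = 1.27712 × cos(133.75°) = -0.88315
y = ρ sin φ = 1.27712 × sin(133.75°) = 0.92255

-0.883 0.923 1.173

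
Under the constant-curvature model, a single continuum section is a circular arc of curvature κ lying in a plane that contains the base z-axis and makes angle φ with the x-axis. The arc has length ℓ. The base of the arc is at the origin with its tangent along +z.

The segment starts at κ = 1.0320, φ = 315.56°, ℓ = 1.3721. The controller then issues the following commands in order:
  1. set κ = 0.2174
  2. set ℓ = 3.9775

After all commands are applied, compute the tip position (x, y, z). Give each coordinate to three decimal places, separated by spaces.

initial: κ=1.0320, φ=315.56°, ℓ=1.3721
cmd 1: set κ=0.2174 → (κ,φ,ℓ)=(0.2174,315.56°,1.3721) → tip=(0.1450,-0.1422,1.3518)
cmd 2: set ℓ=3.9775 → (κ,φ,ℓ)=(0.2174,315.56°,3.9775) → tip=(1.1532,-1.1309,3.5000)

1.153 -1.131 3.500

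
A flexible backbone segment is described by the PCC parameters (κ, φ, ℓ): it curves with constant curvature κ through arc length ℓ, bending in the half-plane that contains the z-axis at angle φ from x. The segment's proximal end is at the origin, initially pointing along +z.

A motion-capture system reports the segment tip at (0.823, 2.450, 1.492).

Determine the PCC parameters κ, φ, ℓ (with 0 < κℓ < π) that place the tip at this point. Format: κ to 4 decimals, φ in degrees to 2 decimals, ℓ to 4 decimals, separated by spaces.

ρ = √(x²+y²) = √(0.823² + 2.450²) = 2.58454
φ = atan2(y, x) mod 360° = atan2(2.450, 0.823) = 71.4319°
|p|² = ρ² + z² = 2.58454² + 1.492² = 8.90589
κ = 2ρ / |p|² = 2×2.58454 / 8.90589 = 0.58041
θ = 2·atan2(ρ, z) = 2·atan2(2.58454, 1.492) = 2.09450 rad
ℓ = θ/κ = 2.09450/0.58041 = 3.60866

0.5804 71.43 3.6087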